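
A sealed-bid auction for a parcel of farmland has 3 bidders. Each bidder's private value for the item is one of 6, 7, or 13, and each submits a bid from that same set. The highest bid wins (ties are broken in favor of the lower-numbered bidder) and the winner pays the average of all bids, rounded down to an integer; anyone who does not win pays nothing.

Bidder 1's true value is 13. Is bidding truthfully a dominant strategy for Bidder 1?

No

Consider the case where Bidder 2 bids 6 and Bidder 3 bids 6.
Truthful bid 13: wins, pays 8, utility 13 - 8 = 5.
Bid 6 instead: wins, pays 6, utility 13 - 6 = 7.
Since 7 > 5, bidding 6 is strictly better here, so truthful bidding is not dominant.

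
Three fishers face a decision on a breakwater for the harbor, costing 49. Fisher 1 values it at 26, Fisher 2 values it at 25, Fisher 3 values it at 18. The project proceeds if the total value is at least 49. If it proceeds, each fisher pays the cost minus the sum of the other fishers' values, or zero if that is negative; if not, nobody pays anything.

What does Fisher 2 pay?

5

Total value 69 ≥ cost 49, so the project is built.
The other fishers' values sum to 44.
Cost minus that sum is 49 - 44 = 5.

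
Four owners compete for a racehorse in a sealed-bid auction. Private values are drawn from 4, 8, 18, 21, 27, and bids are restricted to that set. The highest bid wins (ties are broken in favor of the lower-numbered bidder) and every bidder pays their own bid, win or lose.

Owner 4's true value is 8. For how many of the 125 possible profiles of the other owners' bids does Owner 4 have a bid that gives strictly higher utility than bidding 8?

124

Others bid (4, 4, 8): truth gives -8; bid 4 gives -4 > -8. Violating.
Others bid (4, 4, 18): truth gives -8; bid 4 gives -4 > -8. Violating.
Others bid (4, 4, 21): truth gives -8; bid 4 gives -4 > -8. Violating.
Others bid (4, 4, 27): truth gives -8; bid 4 gives -4 > -8. Violating.
Others bid (4, 4, 4): truth gives 0; no alternative beats it.
(Checking all 125 profiles: 124 have a profitable deviation, 1 does not.)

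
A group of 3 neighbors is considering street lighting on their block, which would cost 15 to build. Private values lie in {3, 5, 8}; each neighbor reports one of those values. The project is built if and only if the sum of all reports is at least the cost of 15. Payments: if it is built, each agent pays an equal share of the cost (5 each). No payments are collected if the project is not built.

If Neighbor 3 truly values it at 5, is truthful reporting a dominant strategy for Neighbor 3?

Check each profile of the others' reports and compare truth against every alternative report.
Others report (3, 3): truth gives 0, best alternative gives 0.
Others report (3, 5): truth gives 0, best alternative gives 0.
Others report (3, 8): truth gives 0, best alternative gives 0.
Others report (5, 3): truth gives 0, best alternative gives 0.
Others report (5, 5): truth gives 0, best alternative gives 0.
Others report (5, 8): truth gives 0, best alternative gives 0.
(Remaining 3 profiles checked similarly; truth is weakly best in each.)
In every case the truthful report is at least as good as any alternative, so it is a dominant strategy.

Yes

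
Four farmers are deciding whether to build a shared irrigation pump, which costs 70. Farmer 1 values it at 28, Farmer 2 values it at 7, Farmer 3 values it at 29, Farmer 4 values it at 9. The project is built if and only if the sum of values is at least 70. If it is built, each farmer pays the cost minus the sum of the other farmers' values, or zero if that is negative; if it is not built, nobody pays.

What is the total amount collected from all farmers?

61

Total value 73 ≥ cost 70, so it is built.
Farmer 1: others sum to 45; max(0, 70 - 45) = 25.
Farmer 2: others sum to 66; max(0, 70 - 66) = 4.
Farmer 3: others sum to 44; max(0, 70 - 44) = 26.
Farmer 4: others sum to 64; max(0, 70 - 64) = 6.
Total collected = 25 + 4 + 26 + 6 = 61.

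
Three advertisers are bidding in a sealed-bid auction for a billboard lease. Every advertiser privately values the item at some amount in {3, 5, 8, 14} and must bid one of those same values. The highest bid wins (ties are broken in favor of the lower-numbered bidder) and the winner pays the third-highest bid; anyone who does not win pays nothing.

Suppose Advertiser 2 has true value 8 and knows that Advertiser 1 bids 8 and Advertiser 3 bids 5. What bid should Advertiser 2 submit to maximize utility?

14

Bid 3: loses, pays 0, utility 0.
Bid 5: loses, pays 0, utility 0.
Bid 8: loses, pays 0, utility 0.
Bid 14: wins, pays 5, utility 8 - 5 = 3.
The best choice is 14 with utility 3.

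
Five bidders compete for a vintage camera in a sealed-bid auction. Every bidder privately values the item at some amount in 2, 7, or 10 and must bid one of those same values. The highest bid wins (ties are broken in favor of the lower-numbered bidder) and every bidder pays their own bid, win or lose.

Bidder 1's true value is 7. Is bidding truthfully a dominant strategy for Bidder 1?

Consider the case where Bidder 2 bids 2, Bidder 3 bids 2, Bidder 4 bids 2 and Bidder 5 bids 2.
Truthful bid 7: wins, pays 7, utility 7 - 7 = 0.
Bid 2 instead: wins, pays 2, utility 7 - 2 = 5.
Since 5 > 0, bidding 2 is strictly better here, so truthful bidding is not dominant.

No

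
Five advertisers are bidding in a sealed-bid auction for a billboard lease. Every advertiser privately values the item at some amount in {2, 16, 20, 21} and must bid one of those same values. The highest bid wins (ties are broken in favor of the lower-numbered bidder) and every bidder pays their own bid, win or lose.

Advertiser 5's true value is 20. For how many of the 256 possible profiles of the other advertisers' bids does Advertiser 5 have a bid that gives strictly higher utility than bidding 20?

241

Others bid (2, 2, 2, 2): truth gives 0; bid 16 gives 4 > 0. Violating.
Others bid (2, 2, 2, 20): truth gives -20; bid 21 gives -1 > -20. Violating.
Others bid (2, 2, 2, 21): truth gives -20; bid 2 gives -2 > -20. Violating.
Others bid (2, 2, 16, 20): truth gives -20; bid 21 gives -1 > -20. Violating.
Others bid (2, 2, 2, 16): truth gives 0; no alternative beats it.
Others bid (2, 2, 16, 2): truth gives 0; no alternative beats it.
(Checking all 256 profiles: 241 have a profitable deviation, 15 do not.)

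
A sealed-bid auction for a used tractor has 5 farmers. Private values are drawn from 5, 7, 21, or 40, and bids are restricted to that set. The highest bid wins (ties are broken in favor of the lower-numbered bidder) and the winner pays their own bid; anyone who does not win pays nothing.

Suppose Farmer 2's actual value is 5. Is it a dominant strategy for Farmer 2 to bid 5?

Check each profile of the others' bids and compare truth against every alternative bid.
Others bid (5, 5, 5, 5): truth gives 0, best alternative gives -2.
Others bid (5, 5, 5, 7): truth gives 0, best alternative gives -2.
Others bid (5, 5, 7, 5): truth gives 0, best alternative gives -2.
Others bid (5, 5, 7, 7): truth gives 0, best alternative gives -2.
Others bid (5, 7, 5, 5): truth gives 0, best alternative gives -2.
Others bid (5, 7, 5, 7): truth gives 0, best alternative gives -2.
(Remaining 250 profiles checked similarly; truth is weakly best in each.)
In every case the truthful bid is at least as good as any alternative, so it is a dominant strategy.

Yes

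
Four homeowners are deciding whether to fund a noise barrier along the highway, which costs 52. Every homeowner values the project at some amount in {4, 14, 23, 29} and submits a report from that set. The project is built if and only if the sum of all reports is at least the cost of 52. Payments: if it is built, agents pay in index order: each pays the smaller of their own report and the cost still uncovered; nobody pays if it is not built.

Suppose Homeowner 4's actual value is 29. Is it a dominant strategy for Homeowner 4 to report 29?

Yes

Check each profile of the others' reports and compare truth against every alternative report.
Others report (4, 23, 29): truth gives 29, best alternative gives 29.
Others report (4, 29, 23): truth gives 29, best alternative gives 29.
Others report (4, 29, 29): truth gives 29, best alternative gives 29.
Others report (14, 14, 29): truth gives 29, best alternative gives 29.
Others report (14, 23, 23): truth gives 29, best alternative gives 29.
Others report (14, 23, 29): truth gives 29, best alternative gives 29.
(Remaining 58 profiles checked similarly; truth is weakly best in each.)
In every case the truthful report is at least as good as any alternative, so it is a dominant strategy.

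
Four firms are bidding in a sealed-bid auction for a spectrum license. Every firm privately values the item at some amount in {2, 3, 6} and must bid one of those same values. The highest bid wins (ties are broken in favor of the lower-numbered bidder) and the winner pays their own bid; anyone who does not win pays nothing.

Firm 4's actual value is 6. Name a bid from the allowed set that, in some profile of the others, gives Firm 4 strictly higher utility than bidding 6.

Suppose Firm 1 bids 2, Firm 2 bids 2 and Firm 3 bids 2.
Bid 6: wins, pays 6, utility 6 - 6 = 0.
Bid 3: wins, pays 3, utility 6 - 3 = 3.
So bidding 3 beats truth here (3 > 0).

3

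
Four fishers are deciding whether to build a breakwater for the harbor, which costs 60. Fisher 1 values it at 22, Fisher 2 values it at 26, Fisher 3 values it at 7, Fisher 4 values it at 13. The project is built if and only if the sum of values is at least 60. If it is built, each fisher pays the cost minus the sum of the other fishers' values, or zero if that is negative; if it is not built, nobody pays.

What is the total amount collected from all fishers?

Total value 68 ≥ cost 60, so it is built.
Fisher 1: others sum to 46; max(0, 60 - 46) = 14.
Fisher 2: others sum to 42; max(0, 60 - 42) = 18.
Fisher 3: others sum to 61; max(0, 60 - 61) = 0.
Fisher 4: others sum to 55; max(0, 60 - 55) = 5.
Total collected = 14 + 18 + 0 + 5 = 37.

37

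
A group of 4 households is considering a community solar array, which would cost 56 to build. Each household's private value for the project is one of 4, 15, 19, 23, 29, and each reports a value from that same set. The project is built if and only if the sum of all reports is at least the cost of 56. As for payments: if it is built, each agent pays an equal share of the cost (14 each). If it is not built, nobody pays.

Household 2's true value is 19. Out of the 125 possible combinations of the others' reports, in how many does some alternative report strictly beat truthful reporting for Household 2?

Others report (4, 4, 19): truth gives 0; report 29 gives 5 > 0. Violating.
Others report (4, 4, 23): truth gives 0; report 29 gives 5 > 0. Violating.
Others report (4, 15, 15): truth gives 0; report 23 gives 5 > 0. Violating.
Others report (4, 19, 4): truth gives 0; report 29 gives 5 > 0. Violating.
Others report (4, 4, 4): truth gives 0; no alternative beats it.
Others report (4, 4, 15): truth gives 0; no alternative beats it.
(Checking all 125 profiles: 9 have a profitable deviation, 116 do not.)

9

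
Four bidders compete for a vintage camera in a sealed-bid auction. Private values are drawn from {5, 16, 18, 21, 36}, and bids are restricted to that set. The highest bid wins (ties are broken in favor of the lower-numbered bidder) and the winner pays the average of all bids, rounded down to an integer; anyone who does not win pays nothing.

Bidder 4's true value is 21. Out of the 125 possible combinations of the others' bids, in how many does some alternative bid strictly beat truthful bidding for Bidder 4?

Others bid (5, 5, 5): truth gives 12; bid 16 gives 14 > 12. Violating.
Others bid (5, 5, 21): truth gives 0; bid 36 gives 5 > 0. Violating.
Others bid (5, 16, 16): truth gives 7; bid 18 gives 8 > 7. Violating.
Others bid (5, 16, 21): truth gives 0; bid 36 gives 2 > 0. Violating.
Others bid (5, 5, 16): truth gives 10; no alternative beats it.
Others bid (5, 5, 18): truth gives 9; no alternative beats it.
(Checking all 125 profiles: 23 have a profitable deviation, 102 do not.)

23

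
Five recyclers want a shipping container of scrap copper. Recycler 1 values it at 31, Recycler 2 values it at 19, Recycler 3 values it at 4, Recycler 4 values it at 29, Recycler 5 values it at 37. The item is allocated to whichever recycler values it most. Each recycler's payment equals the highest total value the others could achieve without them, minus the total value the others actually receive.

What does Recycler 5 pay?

31

Recycler 5 has the highest value and receives the item.
Without Recycler 5, the item would go to the next-highest value, 31, so the others could achieve 31.
With Recycler 5 present and winning, the others receive nothing, so their total is 0.
Payment = 31 - 0 = 31.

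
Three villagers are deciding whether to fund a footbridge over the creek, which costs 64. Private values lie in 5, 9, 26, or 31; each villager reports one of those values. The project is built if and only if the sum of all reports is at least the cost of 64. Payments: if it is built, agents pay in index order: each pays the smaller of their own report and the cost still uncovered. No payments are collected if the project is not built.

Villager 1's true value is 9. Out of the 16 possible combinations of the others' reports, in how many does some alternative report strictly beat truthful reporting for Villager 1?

1

Others report (31, 31): truth gives 0; report 5 gives 4 > 0. Violating.
Others report (5, 5): truth gives 0; no alternative beats it.
Others report (5, 9): truth gives 0; no alternative beats it.
(Checking all 16 profiles: 1 has a profitable deviation, 15 do not.)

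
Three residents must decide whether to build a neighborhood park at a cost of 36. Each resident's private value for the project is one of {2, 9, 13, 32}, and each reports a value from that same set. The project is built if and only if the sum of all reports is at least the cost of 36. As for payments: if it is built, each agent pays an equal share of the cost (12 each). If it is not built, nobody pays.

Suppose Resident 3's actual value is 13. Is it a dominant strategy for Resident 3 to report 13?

No

Consider the case where Resident 1 reports 2 and Resident 2 reports 2.
Truthful report 13: project not built, utility 0.
Report 32 instead: project built, pays 12, utility 13 - 12 = 1.
Since 1 > 0, reporting 32 is strictly better here, so truthful reporting is not dominant.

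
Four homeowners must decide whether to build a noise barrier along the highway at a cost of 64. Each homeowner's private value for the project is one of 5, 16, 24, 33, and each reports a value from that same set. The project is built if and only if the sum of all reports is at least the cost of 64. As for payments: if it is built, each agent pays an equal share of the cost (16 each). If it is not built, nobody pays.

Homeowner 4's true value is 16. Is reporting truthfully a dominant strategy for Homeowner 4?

Yes

Check each profile of the others' reports and compare truth against every alternative report.
Others report (5, 5, 5): truth gives 0, best alternative gives 0.
Others report (5, 5, 16): truth gives 0, best alternative gives 0.
Others report (5, 5, 24): truth gives 0, best alternative gives 0.
Others report (5, 5, 33): truth gives 0, best alternative gives 0.
Others report (5, 16, 5): truth gives 0, best alternative gives 0.
Others report (5, 16, 16): truth gives 0, best alternative gives 0.
(Remaining 58 profiles checked similarly; truth is weakly best in each.)
In every case the truthful report is at least as good as any alternative, so it is a dominant strategy.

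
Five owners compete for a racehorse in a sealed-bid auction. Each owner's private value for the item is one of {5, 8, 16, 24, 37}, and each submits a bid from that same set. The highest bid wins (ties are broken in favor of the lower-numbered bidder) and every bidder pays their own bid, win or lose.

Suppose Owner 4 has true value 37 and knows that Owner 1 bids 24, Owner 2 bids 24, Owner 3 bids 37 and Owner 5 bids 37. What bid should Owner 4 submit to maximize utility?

Bid 5: loses but pays 5, utility -5.
Bid 8: loses but pays 8, utility -8.
Bid 16: loses but pays 16, utility -16.
Bid 24: loses but pays 24, utility -24.
Bid 37: loses but pays 37, utility -37.
The best choice is 5 with utility -5.

5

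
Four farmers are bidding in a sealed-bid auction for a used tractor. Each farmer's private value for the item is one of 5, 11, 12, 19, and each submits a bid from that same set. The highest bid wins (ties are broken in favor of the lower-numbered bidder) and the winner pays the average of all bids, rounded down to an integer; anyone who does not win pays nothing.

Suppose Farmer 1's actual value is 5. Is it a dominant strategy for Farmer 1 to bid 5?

Check each profile of the others' bids and compare truth against every alternative bid.
Others bid (11, 11, 11): truth gives 0, best alternative gives -6.
Others bid (5, 11, 11): truth gives 0, best alternative gives -4.
Others bid (11, 5, 11): truth gives 0, best alternative gives -4.
Others bid (11, 11, 5): truth gives 0, best alternative gives -4.
Others bid (5, 5, 11): truth gives 0, best alternative gives -3.
Others bid (5, 11, 5): truth gives 0, best alternative gives -3.
(Remaining 58 profiles checked similarly; truth is weakly best in each.)
In every case the truthful bid is at least as good as any alternative, so it is a dominant strategy.

Yes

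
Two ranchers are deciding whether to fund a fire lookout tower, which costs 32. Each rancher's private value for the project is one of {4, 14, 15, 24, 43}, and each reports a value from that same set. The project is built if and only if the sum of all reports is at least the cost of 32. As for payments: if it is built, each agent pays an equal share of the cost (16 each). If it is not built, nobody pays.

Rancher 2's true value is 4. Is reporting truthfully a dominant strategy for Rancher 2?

Yes

Check each profile of the others' reports and compare truth against every alternative report.
Others report (24): truth gives 0, best alternative gives -12.
Others report (43): truth gives -12, best alternative gives -12.
Others report (4): truth gives 0, best alternative gives 0.
Others report (14): truth gives 0, best alternative gives 0.
Others report (15): truth gives 0, best alternative gives 0.
In every case the truthful report is at least as good as any alternative, so it is a dominant strategy.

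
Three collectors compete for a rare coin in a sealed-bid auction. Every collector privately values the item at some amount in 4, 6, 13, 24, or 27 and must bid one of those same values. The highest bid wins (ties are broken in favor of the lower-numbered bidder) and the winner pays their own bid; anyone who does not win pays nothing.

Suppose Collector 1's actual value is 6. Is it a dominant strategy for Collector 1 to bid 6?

Consider the case where Collector 2 bids 4 and Collector 3 bids 4.
Truthful bid 6: wins, pays 6, utility 6 - 6 = 0.
Bid 4 instead: wins, pays 4, utility 6 - 4 = 2.
Since 2 > 0, bidding 4 is strictly better here, so truthful bidding is not dominant.

No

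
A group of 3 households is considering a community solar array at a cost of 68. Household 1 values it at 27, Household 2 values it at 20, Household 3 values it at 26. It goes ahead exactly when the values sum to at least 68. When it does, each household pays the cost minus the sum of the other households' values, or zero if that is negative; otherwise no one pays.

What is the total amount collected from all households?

58

Total value 73 ≥ cost 68, so it is built.
Household 1: others sum to 46; max(0, 68 - 46) = 22.
Household 2: others sum to 53; max(0, 68 - 53) = 15.
Household 3: others sum to 47; max(0, 68 - 47) = 21.
Total collected = 22 + 15 + 21 = 58.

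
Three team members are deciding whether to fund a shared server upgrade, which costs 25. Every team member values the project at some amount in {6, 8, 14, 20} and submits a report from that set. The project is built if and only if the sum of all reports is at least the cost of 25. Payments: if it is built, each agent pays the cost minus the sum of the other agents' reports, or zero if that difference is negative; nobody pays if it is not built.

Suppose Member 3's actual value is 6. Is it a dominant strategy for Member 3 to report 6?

Check each profile of the others' reports and compare truth against every alternative report.
Others report (6, 20): truth gives 6, best alternative gives 6.
Others report (8, 20): truth gives 6, best alternative gives 6.
Others report (14, 14): truth gives 6, best alternative gives 6.
Others report (14, 20): truth gives 6, best alternative gives 6.
Others report (20, 6): truth gives 6, best alternative gives 6.
Others report (20, 8): truth gives 6, best alternative gives 6.
(Remaining 10 profiles checked similarly; truth is weakly best in each.)
In every case the truthful report is at least as good as any alternative, so it is a dominant strategy.

Yes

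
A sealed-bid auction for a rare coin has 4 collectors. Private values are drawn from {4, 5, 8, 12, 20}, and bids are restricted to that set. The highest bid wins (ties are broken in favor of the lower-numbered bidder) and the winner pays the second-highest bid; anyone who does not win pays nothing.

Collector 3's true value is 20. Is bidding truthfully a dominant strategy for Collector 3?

Check each profile of the others' bids and compare truth against every alternative bid.
Others bid (4, 12, 4): truth gives 8, best alternative gives 0.
Others bid (4, 12, 5): truth gives 8, best alternative gives 0.
Others bid (4, 12, 8): truth gives 8, best alternative gives 0.
Others bid (4, 12, 12): truth gives 8, best alternative gives 0.
Others bid (5, 12, 4): truth gives 8, best alternative gives 0.
Others bid (5, 12, 5): truth gives 8, best alternative gives 0.
(Remaining 119 profiles checked similarly; truth is weakly best in each.)
In every case the truthful bid is at least as good as any alternative, so it is a dominant strategy.

Yes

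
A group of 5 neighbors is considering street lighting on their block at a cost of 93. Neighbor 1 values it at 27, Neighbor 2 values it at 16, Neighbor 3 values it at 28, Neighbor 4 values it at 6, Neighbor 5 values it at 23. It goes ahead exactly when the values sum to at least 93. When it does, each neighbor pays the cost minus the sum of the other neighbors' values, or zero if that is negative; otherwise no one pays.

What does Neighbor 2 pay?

Total value 100 ≥ cost 93, so the project is built.
The other neighbors' values sum to 84.
Cost minus that sum is 93 - 84 = 9.

9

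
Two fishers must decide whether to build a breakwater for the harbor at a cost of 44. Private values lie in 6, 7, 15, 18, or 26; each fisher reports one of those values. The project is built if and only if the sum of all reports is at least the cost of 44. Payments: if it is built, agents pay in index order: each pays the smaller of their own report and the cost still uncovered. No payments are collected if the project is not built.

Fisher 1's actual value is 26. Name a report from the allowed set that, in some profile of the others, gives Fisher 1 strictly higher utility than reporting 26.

18

Suppose Fisher 2 reports 26.
Report 26: project built, pays 26, utility 26 - 26 = 0.
Report 18: project built, pays 18, utility 26 - 18 = 8.
So reporting 18 beats truth here (8 > 0).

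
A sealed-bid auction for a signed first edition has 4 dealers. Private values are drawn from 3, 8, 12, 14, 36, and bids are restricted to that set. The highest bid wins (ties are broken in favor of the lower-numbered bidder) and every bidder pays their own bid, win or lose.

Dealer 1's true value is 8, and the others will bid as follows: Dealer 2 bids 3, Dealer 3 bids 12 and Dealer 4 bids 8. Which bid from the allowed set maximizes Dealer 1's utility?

Bid 3: loses but pays 3, utility -3.
Bid 8: loses but pays 8, utility -8.
Bid 12: wins, pays 12, utility 8 - 12 = -4.
Bid 14: wins, pays 14, utility 8 - 14 = -6.
Bid 36: wins, pays 36, utility 8 - 36 = -28.
The best choice is 3 with utility -3.

3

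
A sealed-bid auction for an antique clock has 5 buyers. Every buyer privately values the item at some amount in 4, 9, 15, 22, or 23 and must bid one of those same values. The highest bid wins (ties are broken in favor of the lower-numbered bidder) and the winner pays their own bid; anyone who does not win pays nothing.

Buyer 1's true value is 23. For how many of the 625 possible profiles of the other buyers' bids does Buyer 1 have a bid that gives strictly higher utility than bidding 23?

256

Others bid (4, 4, 4, 4): truth gives 0; bid 4 gives 19 > 0. Violating.
Others bid (4, 4, 4, 9): truth gives 0; bid 9 gives 14 > 0. Violating.
Others bid (4, 4, 4, 15): truth gives 0; bid 15 gives 8 > 0. Violating.
Others bid (4, 4, 4, 22): truth gives 0; bid 22 gives 1 > 0. Violating.
Others bid (4, 4, 4, 23): truth gives 0; no alternative beats it.
Others bid (4, 4, 9, 23): truth gives 0; no alternative beats it.
(Checking all 625 profiles: 256 have a profitable deviation, 369 do not.)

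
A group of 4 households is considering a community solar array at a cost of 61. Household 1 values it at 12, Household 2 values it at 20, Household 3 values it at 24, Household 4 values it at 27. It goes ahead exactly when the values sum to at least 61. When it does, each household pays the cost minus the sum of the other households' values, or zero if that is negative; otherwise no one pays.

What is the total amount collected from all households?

Total value 83 ≥ cost 61, so it is built.
Household 1: others sum to 71; max(0, 61 - 71) = 0.
Household 2: others sum to 63; max(0, 61 - 63) = 0.
Household 3: others sum to 59; max(0, 61 - 59) = 2.
Household 4: others sum to 56; max(0, 61 - 56) = 5.
Total collected = 0 + 0 + 2 + 5 = 7.

7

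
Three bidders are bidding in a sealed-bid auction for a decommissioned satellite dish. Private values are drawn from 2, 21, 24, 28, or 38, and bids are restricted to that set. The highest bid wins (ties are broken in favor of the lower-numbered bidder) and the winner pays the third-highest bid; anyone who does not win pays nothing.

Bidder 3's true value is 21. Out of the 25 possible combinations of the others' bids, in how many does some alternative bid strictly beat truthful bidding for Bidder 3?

6

Others bid (2, 21): truth gives 0; bid 24 gives 19 > 0. Violating.
Others bid (2, 24): truth gives 0; bid 28 gives 19 > 0. Violating.
Others bid (2, 28): truth gives 0; bid 38 gives 19 > 0. Violating.
Others bid (21, 2): truth gives 0; bid 24 gives 19 > 0. Violating.
Others bid (2, 2): truth gives 19; no alternative beats it.
Others bid (2, 38): truth gives 0; no alternative beats it.
(Checking all 25 profiles: 6 have a profitable deviation, 19 do not.)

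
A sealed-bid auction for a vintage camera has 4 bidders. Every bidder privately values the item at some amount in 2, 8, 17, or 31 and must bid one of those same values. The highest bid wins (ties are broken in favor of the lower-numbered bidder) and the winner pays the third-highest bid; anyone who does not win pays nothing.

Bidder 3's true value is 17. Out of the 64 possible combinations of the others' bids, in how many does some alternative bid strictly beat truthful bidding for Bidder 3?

12

Others bid (2, 2, 31): truth gives 0; bid 31 gives 15 > 0. Violating.
Others bid (2, 8, 31): truth gives 0; bid 31 gives 9 > 0. Violating.
Others bid (2, 17, 2): truth gives 0; bid 31 gives 15 > 0. Violating.
Others bid (2, 17, 8): truth gives 0; bid 31 gives 9 > 0. Violating.
Others bid (2, 2, 2): truth gives 15; no alternative beats it.
Others bid (2, 2, 8): truth gives 15; no alternative beats it.
(Checking all 64 profiles: 12 have a profitable deviation, 52 do not.)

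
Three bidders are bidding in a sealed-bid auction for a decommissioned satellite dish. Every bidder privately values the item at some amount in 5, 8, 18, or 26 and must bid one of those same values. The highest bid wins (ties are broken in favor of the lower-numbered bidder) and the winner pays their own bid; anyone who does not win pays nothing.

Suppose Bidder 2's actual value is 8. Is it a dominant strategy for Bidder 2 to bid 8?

Yes

Check each profile of the others' bids and compare truth against every alternative bid.
Others bid (5, 5): truth gives 0, best alternative gives 0.
Others bid (5, 8): truth gives 0, best alternative gives 0.
Others bid (5, 18): truth gives 0, best alternative gives 0.
Others bid (5, 26): truth gives 0, best alternative gives 0.
Others bid (8, 5): truth gives 0, best alternative gives 0.
Others bid (8, 8): truth gives 0, best alternative gives 0.
(Remaining 10 profiles checked similarly; truth is weakly best in each.)
In every case the truthful bid is at least as good as any alternative, so it is a dominant strategy.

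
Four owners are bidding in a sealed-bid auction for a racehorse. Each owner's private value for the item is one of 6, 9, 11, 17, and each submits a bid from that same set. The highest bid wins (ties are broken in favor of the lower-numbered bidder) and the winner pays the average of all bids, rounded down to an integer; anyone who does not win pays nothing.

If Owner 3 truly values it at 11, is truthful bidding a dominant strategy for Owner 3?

Consider the case where Owner 1 bids 6, Owner 2 bids 6 and Owner 4 bids 6.
Truthful bid 11: wins, pays 7, utility 11 - 7 = 4.
Bid 9 instead: wins, pays 6, utility 11 - 6 = 5.
Since 5 > 4, bidding 9 is strictly better here, so truthful bidding is not dominant.

No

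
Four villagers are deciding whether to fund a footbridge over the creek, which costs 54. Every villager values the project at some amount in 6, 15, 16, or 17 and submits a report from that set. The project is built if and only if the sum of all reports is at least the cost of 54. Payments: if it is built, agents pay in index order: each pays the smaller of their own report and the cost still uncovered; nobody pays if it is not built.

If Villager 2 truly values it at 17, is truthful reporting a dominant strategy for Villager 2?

No

Consider the case where Villager 1 reports 6, Villager 3 reports 15 and Villager 4 reports 17.
Truthful report 17: project built, pays 17, utility 17 - 17 = 0.
Report 16 instead: project built, pays 16, utility 17 - 16 = 1.
Since 1 > 0, reporting 16 is strictly better here, so truthful reporting is not dominant.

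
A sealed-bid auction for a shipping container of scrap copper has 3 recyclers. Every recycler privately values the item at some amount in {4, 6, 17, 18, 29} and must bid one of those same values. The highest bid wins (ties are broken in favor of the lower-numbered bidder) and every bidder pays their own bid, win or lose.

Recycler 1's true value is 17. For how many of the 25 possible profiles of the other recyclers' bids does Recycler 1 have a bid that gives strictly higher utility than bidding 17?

Others bid (4, 4): truth gives 0; bid 4 gives 13 > 0. Violating.
Others bid (4, 6): truth gives 0; bid 6 gives 11 > 0. Violating.
Others bid (4, 18): truth gives -17; bid 18 gives -1 > -17. Violating.
Others bid (4, 29): truth gives -17; bid 4 gives -4 > -17. Violating.
Others bid (4, 17): truth gives 0; no alternative beats it.
Others bid (6, 17): truth gives 0; no alternative beats it.
(Checking all 25 profiles: 20 have a profitable deviation, 5 do not.)

20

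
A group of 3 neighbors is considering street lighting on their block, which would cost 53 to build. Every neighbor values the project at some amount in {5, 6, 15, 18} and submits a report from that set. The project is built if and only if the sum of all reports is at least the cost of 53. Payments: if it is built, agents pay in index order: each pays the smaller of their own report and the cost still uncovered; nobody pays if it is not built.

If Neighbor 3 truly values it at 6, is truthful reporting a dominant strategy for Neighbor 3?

Check each profile of the others' reports and compare truth against every alternative report.
Others report (5, 5): truth gives 0, best alternative gives 0.
Others report (5, 6): truth gives 0, best alternative gives 0.
Others report (5, 15): truth gives 0, best alternative gives 0.
Others report (5, 18): truth gives 0, best alternative gives 0.
Others report (6, 5): truth gives 0, best alternative gives 0.
Others report (6, 6): truth gives 0, best alternative gives 0.
(Remaining 10 profiles checked similarly; truth is weakly best in each.)
In every case the truthful report is at least as good as any alternative, so it is a dominant strategy.

Yes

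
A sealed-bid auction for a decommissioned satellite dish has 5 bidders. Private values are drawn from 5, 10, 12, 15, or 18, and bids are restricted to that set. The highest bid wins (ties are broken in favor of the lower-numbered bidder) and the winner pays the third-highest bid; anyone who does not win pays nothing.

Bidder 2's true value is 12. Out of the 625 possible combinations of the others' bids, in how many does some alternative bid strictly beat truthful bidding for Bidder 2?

64

Others bid (5, 5, 5, 15): truth gives 0; bid 15 gives 7 > 0. Violating.
Others bid (5, 5, 5, 18): truth gives 0; bid 18 gives 7 > 0. Violating.
Others bid (5, 5, 10, 15): truth gives 0; bid 15 gives 2 > 0. Violating.
Others bid (5, 5, 10, 18): truth gives 0; bid 18 gives 2 > 0. Violating.
Others bid (5, 5, 5, 5): truth gives 7; no alternative beats it.
Others bid (5, 5, 5, 10): truth gives 7; no alternative beats it.
(Checking all 625 profiles: 64 have a profitable deviation, 561 do not.)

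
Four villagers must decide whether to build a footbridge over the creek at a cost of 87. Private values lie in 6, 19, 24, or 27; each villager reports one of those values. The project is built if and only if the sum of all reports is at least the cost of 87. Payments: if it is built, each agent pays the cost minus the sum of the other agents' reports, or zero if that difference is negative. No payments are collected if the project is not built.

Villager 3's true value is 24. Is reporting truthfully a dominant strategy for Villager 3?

Yes

Check each profile of the others' reports and compare truth against every alternative report.
Others report (27, 27, 27): truth gives 18, best alternative gives 18.
Others report (24, 27, 27): truth gives 15, best alternative gives 15.
Others report (27, 24, 27): truth gives 15, best alternative gives 15.
Others report (27, 27, 24): truth gives 15, best alternative gives 15.
Others report (24, 24, 27): truth gives 12, best alternative gives 12.
Others report (24, 27, 24): truth gives 12, best alternative gives 12.
(Remaining 58 profiles checked similarly; truth is weakly best in each.)
In every case the truthful report is at least as good as any alternative, so it is a dominant strategy.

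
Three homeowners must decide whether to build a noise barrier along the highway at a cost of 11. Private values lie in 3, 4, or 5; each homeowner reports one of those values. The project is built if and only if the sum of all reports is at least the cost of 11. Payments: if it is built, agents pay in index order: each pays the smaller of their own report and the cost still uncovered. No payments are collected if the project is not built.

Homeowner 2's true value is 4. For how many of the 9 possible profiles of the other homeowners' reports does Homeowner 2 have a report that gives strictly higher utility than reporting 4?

6

Others report (3, 5): truth gives 0; report 3 gives 1 > 0. Violating.
Others report (4, 4): truth gives 0; report 3 gives 1 > 0. Violating.
Others report (4, 5): truth gives 0; report 3 gives 1 > 0. Violating.
Others report (5, 3): truth gives 0; report 3 gives 1 > 0. Violating.
Others report (3, 3): truth gives 0; no alternative beats it.
Others report (3, 4): truth gives 0; no alternative beats it.
(Checking all 9 profiles: 6 have a profitable deviation, 3 do not.)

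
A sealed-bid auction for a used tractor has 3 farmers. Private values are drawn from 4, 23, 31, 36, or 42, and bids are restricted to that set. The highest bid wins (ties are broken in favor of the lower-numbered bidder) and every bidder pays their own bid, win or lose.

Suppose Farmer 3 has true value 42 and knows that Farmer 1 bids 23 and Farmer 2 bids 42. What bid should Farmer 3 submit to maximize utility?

Bid 4: loses but pays 4, utility -4.
Bid 23: loses but pays 23, utility -23.
Bid 31: loses but pays 31, utility -31.
Bid 36: loses but pays 36, utility -36.
Bid 42: loses but pays 42, utility -42.
The best choice is 4 with utility -4.

4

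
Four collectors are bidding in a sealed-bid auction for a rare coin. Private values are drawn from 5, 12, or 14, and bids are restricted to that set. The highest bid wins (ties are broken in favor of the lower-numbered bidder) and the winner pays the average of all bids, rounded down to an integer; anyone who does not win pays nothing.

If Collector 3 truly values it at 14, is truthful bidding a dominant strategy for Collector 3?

Consider the case where Collector 1 bids 5, Collector 2 bids 5 and Collector 4 bids 5.
Truthful bid 14: wins, pays 7, utility 14 - 7 = 7.
Bid 12 instead: wins, pays 6, utility 14 - 6 = 8.
Since 8 > 7, bidding 12 is strictly better here, so truthful bidding is not dominant.

No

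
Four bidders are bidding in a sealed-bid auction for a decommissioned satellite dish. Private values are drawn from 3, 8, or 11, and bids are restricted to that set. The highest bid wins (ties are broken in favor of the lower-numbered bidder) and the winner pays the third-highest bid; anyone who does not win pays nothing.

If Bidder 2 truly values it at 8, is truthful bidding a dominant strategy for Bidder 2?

No

Consider the case where Bidder 1 bids 3, Bidder 3 bids 3 and Bidder 4 bids 11.
Truthful bid 8: loses, pays 0, utility 0.
Bid 11 instead: wins, pays 3, utility 8 - 3 = 5.
Since 5 > 0, bidding 11 is strictly better here, so truthful bidding is not dominant.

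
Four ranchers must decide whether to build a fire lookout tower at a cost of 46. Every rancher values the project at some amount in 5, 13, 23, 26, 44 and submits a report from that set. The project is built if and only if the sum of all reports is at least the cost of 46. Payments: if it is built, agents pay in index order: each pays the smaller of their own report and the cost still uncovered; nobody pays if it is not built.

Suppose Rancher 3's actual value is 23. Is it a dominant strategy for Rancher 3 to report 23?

Consider the case where Rancher 1 reports 5, Rancher 2 reports 5 and Rancher 4 reports 23.
Truthful report 23: project built, pays 23, utility 23 - 23 = 0.
Report 13 instead: project built, pays 13, utility 23 - 13 = 10.
Since 10 > 0, reporting 13 is strictly better here, so truthful reporting is not dominant.

No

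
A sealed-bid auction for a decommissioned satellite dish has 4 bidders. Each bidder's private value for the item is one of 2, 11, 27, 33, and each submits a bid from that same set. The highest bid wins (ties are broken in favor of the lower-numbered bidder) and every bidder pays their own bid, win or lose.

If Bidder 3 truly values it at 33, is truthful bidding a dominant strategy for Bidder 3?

No

Consider the case where Bidder 1 bids 2, Bidder 2 bids 2 and Bidder 4 bids 2.
Truthful bid 33: wins, pays 33, utility 33 - 33 = 0.
Bid 11 instead: wins, pays 11, utility 33 - 11 = 22.
Since 22 > 0, bidding 11 is strictly better here, so truthful bidding is not dominant.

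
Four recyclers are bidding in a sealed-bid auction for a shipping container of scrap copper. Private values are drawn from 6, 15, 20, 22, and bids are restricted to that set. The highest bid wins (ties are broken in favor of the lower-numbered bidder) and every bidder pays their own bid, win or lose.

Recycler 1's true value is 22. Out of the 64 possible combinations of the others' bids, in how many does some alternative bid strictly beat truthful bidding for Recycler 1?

27

Others bid (6, 6, 6): truth gives 0; bid 6 gives 16 > 0. Violating.
Others bid (6, 6, 15): truth gives 0; bid 15 gives 7 > 0. Violating.
Others bid (6, 6, 20): truth gives 0; bid 20 gives 2 > 0. Violating.
Others bid (6, 15, 6): truth gives 0; bid 15 gives 7 > 0. Violating.
Others bid (6, 6, 22): truth gives 0; no alternative beats it.
Others bid (6, 15, 22): truth gives 0; no alternative beats it.
(Checking all 64 profiles: 27 have a profitable deviation, 37 do not.)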